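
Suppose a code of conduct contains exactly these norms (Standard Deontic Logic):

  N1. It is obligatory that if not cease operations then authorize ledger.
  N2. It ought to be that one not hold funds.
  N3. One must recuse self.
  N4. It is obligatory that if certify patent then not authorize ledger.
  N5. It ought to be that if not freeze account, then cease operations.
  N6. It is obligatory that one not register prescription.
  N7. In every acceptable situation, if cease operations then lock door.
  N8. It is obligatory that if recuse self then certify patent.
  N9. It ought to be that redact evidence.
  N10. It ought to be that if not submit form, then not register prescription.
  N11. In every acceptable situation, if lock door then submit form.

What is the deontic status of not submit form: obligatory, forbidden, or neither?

Premise 3 states O(recuse_self) outright.
Applying K to premise 8 (O(recuse_self → certify_patent)) and O(recuse_self) yields O(certify_patent).
Premise 4 is O(certify_patent → ¬authorize_ledger); since O(certify_patent), deontic closure gives O(¬authorize_ledger).
Premise 1, O(¬cease_operations → authorize_ledger), contraposes to O(¬authorize_ledger → cease_operations); with O(¬authorize_ledger) we get O(cease_operations).
With premise 7, O(cease_operations → lock_door), the K-axiom yields O(lock_door).
Premise 11 is O(lock_door → submit_form); since O(lock_door), deontic closure gives O(submit_form).
Premises 2, 5, 6, 9, 10 do not contribute to this derivation.
Thus O(submit_form), which is F(¬submit_form): ¬submit_form is forbidden.

Forbidden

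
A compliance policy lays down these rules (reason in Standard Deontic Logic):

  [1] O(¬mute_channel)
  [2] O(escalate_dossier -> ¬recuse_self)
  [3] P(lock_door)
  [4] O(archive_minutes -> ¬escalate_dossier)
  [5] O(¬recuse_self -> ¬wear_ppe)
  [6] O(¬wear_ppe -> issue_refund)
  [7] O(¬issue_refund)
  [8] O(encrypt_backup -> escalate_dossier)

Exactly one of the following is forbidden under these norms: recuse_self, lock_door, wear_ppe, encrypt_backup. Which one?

Premise 7 states O(¬issue_refund) outright.
The contrapositive of premise 6 (O(¬wear_ppe -> issue_refund)) is O(¬issue_refund -> wear_ppe), and O(¬issue_refund) is already established, so O(wear_ppe).
The contrapositive of premise 5 (O(¬recuse_self -> ¬wear_ppe)) is O(wear_ppe -> recuse_self), and O(wear_ppe) is already established, so O(recuse_self).
The contrapositive of premise 2 (O(escalate_dossier -> ¬recuse_self)) is O(recuse_self -> ¬escalate_dossier), and O(recuse_self) is already established, so O(¬escalate_dossier).
Premise 8, O(encrypt_backup -> escalate_dossier), contraposes to O(¬escalate_dossier -> ¬encrypt_backup); with O(¬escalate_dossier) we get O(¬encrypt_backup).
So O(¬encrypt_backup) holds, i.e. encrypt_backup is forbidden. None of the other listed options is forbidden under the premises.

encrypt_backup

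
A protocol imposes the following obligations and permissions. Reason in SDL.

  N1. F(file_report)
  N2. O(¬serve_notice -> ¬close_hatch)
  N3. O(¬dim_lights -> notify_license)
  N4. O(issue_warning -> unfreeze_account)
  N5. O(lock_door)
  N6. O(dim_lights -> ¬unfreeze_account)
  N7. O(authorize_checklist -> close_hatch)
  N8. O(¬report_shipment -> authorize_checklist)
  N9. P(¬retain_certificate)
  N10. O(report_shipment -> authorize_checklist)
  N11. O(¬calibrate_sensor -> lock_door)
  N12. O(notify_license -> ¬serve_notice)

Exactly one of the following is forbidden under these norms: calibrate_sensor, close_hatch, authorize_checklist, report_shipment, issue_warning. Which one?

issue_warning

Premises 8 and 10 cover both cases: O(¬report_shipment -> authorize_checklist) and O(report_shipment -> authorize_checklist). Since ¬report_shipment ∨ report_shipment is a tautology, O(authorize_checklist) follows.
Applying K to premise 7 (O(authorize_checklist -> close_hatch)) and O(authorize_checklist) yields O(close_hatch).
Premise 2 is O(¬serve_notice -> ¬close_hatch); contrapositively O(close_hatch -> serve_notice). Since O(close_hatch) holds, K gives O(serve_notice).
Premise 12, O(notify_license -> ¬serve_notice), contraposes to O(serve_notice -> ¬notify_license); with O(serve_notice) we get O(¬notify_license).
Premise 3, O(¬dim_lights -> notify_license), contraposes to O(¬notify_license -> dim_lights); with O(¬notify_license) we get O(dim_lights).
From O(dim_lights) and premise 6, O(dim_lights -> ¬unfreeze_account), we obtain O(¬unfreeze_account).
The contrapositive of premise 4 (O(issue_warning -> unfreeze_account)) is O(¬unfreeze_account -> ¬issue_warning), and O(¬unfreeze_account) is already established, so O(¬issue_warning).
So O(¬issue_warning) holds, i.e. issue_warning is forbidden. None of the other listed options is forbidden under the premises.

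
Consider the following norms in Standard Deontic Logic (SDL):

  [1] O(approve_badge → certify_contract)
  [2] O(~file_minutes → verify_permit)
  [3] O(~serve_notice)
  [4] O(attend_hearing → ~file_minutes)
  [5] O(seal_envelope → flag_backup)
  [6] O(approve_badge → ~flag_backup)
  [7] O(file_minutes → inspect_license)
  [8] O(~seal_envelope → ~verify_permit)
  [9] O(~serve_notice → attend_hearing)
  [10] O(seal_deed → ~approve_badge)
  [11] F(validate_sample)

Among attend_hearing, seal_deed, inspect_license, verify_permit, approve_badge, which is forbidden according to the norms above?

From premise 3 we have O(~serve_notice).
With premise 9, O(~serve_notice → attend_hearing), the K-axiom yields O(attend_hearing).
Applying K to premise 4 (O(attend_hearing → ~file_minutes)) and O(attend_hearing) yields O(~file_minutes).
From O(~file_minutes) and premise 2, O(~file_minutes → verify_permit), we obtain O(verify_permit).
Premise 8, O(~seal_envelope → ~verify_permit), contraposes to O(verify_permit → seal_envelope); with O(verify_permit) we get O(seal_envelope).
With premise 5, O(seal_envelope → flag_backup), the K-axiom yields O(flag_backup).
Premise 6 is O(approve_badge → ~flag_backup); contrapositively O(flag_backup → ~approve_badge). Since O(flag_backup) holds, K gives O(~approve_badge).
So O(~approve_badge) holds, i.e. approve_badge is forbidden. None of the other listed options is forbidden under the premises.

approve_badge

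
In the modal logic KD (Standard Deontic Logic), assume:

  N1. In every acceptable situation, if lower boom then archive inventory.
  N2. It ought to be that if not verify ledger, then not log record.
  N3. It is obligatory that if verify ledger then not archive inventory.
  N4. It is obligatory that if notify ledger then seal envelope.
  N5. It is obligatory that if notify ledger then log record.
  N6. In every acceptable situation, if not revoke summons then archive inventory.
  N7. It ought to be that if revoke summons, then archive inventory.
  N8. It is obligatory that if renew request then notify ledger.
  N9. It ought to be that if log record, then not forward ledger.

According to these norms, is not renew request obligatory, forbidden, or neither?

Premises 6 and 7 cover both cases: O(¬revoke_summons → archive_inventory) and O(revoke_summons → archive_inventory). Since ¬revoke_summons ∨ revoke_summons is a tautology, O(archive_inventory) follows.
The contrapositive of premise 3 (O(verify_ledger → ¬archive_inventory)) is O(archive_inventory → ¬verify_ledger), and O(archive_inventory) is already established, so O(¬verify_ledger).
Applying K to premise 2 (O(¬verify_ledger → ¬log_record)) and O(¬verify_ledger) yields O(¬log_record).
The contrapositive of premise 5 (O(notify_ledger → log_record)) is O(¬log_record → ¬notify_ledger), and O(¬log_record) is already established, so O(¬notify_ledger).
The contrapositive of premise 8 (O(renew_request → notify_ledger)) is O(¬notify_ledger → ¬renew_request), and O(¬notify_ledger) is already established, so O(¬renew_request).
Premises 1, 4, 9 do not contribute to this derivation.
Hence ¬renew_request is obligatory.

Obligatory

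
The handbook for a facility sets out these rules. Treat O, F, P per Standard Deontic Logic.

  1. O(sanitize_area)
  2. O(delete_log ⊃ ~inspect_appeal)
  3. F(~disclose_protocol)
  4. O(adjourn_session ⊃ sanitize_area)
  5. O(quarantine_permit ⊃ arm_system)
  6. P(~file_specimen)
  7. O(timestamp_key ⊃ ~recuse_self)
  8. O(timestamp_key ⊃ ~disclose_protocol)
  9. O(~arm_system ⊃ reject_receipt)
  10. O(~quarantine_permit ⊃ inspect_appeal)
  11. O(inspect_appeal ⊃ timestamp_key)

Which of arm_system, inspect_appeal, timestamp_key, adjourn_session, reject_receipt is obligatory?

Premise 3 is F(~disclose_protocol), i.e. O(disclose_protocol).
The contrapositive of premise 8 (O(timestamp_key ⊃ ~disclose_protocol)) is O(disclose_protocol ⊃ ~timestamp_key), and O(disclose_protocol) is already established, so O(~timestamp_key).
Premise 11, O(inspect_appeal ⊃ timestamp_key), contraposes to O(~timestamp_key ⊃ ~inspect_appeal); with O(~timestamp_key) we get O(~inspect_appeal).
Premise 10, O(~quarantine_permit ⊃ inspect_appeal), contraposes to O(~inspect_appeal ⊃ quarantine_permit); with O(~inspect_appeal) we get O(quarantine_permit).
With premise 5, O(quarantine_permit ⊃ arm_system), the K-axiom yields O(arm_system).
So O(arm_system) holds — arm_system is obligatory. None of the other listed options is made obligatory by any chain of premises.

arm_system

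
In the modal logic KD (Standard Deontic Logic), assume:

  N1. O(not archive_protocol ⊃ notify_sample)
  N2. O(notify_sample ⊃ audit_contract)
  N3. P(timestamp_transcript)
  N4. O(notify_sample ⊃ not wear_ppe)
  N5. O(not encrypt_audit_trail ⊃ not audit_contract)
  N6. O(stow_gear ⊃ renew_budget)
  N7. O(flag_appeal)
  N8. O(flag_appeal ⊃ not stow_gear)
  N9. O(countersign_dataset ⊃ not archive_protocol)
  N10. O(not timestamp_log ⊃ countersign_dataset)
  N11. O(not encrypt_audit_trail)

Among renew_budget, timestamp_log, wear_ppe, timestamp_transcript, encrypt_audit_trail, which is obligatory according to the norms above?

timestamp_log

Premise 11 states O(not encrypt_audit_trail) outright.
With premise 5, O(not encrypt_audit_trail ⊃ not audit_contract), the K-axiom yields O(not audit_contract).
Premise 2, O(notify_sample ⊃ audit_contract), contraposes to O(not audit_contract ⊃ not notify_sample); with O(not audit_contract) we get O(not notify_sample).
The contrapositive of premise 1 (O(not archive_protocol ⊃ notify_sample)) is O(not notify_sample ⊃ archive_protocol), and O(not notify_sample) is already established, so O(archive_protocol).
Premise 9 is O(countersign_dataset ⊃ not archive_protocol); contrapositively O(archive_protocol ⊃ not countersign_dataset). Since O(archive_protocol) holds, K gives O(not countersign_dataset).
The contrapositive of premise 10 (O(not timestamp_log ⊃ countersign_dataset)) is O(not countersign_dataset ⊃ timestamp_log), and O(not countersign_dataset) is already established, so O(timestamp_log).
So O(timestamp_log) holds — timestamp_log is obligatory. None of the other listed options is made obligatory by any chain of premises.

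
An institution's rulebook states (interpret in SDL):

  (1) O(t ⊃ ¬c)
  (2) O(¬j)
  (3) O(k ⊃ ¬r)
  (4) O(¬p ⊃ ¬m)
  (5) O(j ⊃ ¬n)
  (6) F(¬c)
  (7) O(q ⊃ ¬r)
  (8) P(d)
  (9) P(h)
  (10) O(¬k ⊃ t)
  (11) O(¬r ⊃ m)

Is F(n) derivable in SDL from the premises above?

Premise 5 is O(j ⊃ ¬n), but O(j) is not derivable from the premises, so it does not yield O(¬n).
No other premise forces O(¬n). An ideal world satisfying every premise can still have n true, so F(n) is not derivable.

No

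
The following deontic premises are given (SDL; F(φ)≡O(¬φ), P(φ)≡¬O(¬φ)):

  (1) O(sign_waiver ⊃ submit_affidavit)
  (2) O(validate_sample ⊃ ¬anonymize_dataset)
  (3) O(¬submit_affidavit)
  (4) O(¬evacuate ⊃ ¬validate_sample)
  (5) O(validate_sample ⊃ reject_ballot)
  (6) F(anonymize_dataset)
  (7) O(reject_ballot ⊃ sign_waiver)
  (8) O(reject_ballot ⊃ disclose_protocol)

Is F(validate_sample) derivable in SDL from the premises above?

Premise 3 gives O(¬submit_affidavit).
Premise 1, O(sign_waiver ⊃ submit_affidavit), contraposes to O(¬submit_affidavit ⊃ ¬sign_waiver); with O(¬submit_affidavit) we get O(¬sign_waiver).
The contrapositive of premise 7 (O(reject_ballot ⊃ sign_waiver)) is O(¬sign_waiver ⊃ ¬reject_ballot), and O(¬sign_waiver) is already established, so O(¬reject_ballot).
The contrapositive of premise 5 (O(validate_sample ⊃ reject_ballot)) is O(¬reject_ballot ⊃ ¬validate_sample), and O(¬reject_ballot) is already established, so O(¬validate_sample).
Premises 2, 4, 6, 8 do not contribute to this derivation.
So O(¬validate_sample) holds, i.e. F(validate_sample). The claim follows.

Yes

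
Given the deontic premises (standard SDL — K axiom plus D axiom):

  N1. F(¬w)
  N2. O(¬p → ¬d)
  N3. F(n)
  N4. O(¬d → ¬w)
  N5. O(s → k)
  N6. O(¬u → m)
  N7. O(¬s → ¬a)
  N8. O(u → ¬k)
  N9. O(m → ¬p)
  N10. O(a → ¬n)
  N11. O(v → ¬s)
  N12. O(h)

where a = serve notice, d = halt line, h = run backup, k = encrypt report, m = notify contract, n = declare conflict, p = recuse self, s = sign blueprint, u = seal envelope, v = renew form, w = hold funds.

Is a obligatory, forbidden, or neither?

F(¬w) at premise 1 means O(w).
The contrapositive of premise 4 (O(¬d → ¬w)) is O(w → d), and O(w) is already established, so O(d).
Premise 2, O(¬p → ¬d), contraposes to O(d → p); with O(d) we get O(p).
Premise 9 is O(m → ¬p); contrapositively O(p → ¬m). Since O(p) holds, K gives O(¬m).
The contrapositive of premise 6 (O(¬u → m)) is O(¬m → u), and O(¬m) is already established, so O(u).
With premise 8, O(u → ¬k), the K-axiom yields O(¬k).
The contrapositive of premise 5 (O(s → k)) is O(¬k → ¬s), and O(¬k) is already established, so O(¬s).
Applying K to premise 7 (O(¬s → ¬a)) and O(¬s) yields O(¬a).
Premises 3, 10, 11, 12 do not contribute to this derivation.
Thus O(¬a), which is F(a): a is forbidden.

Forbidden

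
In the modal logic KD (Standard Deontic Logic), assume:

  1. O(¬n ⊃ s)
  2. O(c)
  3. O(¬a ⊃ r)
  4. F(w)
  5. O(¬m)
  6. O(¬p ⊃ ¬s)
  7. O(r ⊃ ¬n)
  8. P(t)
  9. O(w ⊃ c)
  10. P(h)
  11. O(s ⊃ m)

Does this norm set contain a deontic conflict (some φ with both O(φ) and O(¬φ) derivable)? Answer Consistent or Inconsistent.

Premise 9 is O(w ⊃ c); even if O(c) held, inferring O(w) would be affirming the consequent — invalid.
So O(w) is not derivable, and the apparent clash with O(¬w) does not arise.
A world satisfying every obligation exists (e.g. a=true, c=true, h=false, m=false, n=true, p=false, r=false, s=false, t=false, w=false); no atom is both obligatory and forbidden, so the set is consistent.

Consistent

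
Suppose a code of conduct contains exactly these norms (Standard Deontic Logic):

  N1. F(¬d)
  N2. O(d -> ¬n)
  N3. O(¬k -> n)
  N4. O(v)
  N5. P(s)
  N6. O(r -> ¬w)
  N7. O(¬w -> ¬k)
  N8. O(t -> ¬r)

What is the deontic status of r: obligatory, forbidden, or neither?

Forbidden

F(¬d) at premise 1 means O(d).
Applying K to premise 2 (O(d -> ¬n)) and O(d) yields O(¬n).
Premise 3 is O(¬k -> n); contrapositively O(¬n -> k). Since O(¬n) holds, K gives O(k).
The contrapositive of premise 7 (O(¬w -> ¬k)) is O(k -> w), and O(k) is already established, so O(w).
Premise 6, O(r -> ¬w), contraposes to O(w -> ¬r); with O(w) we get O(¬r).
Premises 4, 5, 8 do not contribute to this derivation.
Thus O(¬r), which is F(r): r is forbidden.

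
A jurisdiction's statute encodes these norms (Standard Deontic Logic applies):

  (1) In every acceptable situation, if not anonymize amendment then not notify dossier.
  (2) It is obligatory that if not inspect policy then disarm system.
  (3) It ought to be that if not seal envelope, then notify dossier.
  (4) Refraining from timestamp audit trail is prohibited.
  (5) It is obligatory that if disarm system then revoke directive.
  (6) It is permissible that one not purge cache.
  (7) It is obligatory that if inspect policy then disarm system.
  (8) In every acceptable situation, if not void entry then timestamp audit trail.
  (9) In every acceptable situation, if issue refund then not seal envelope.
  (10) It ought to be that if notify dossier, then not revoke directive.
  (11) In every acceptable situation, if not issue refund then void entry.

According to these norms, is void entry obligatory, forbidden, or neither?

Obligatory

Premises 2 and 7 are O(¬inspect_policy → disarm_system) and O(inspect_policy → disarm_system); every ideal world satisfies ¬inspect_policy or inspect_policy, so in either case disarm_system holds — hence O(disarm_system).
Applying K to premise 5 (O(disarm_system → revoke_directive)) and O(disarm_system) yields O(revoke_directive).
Premise 10, O(notify_dossier → ¬revoke_directive), contraposes to O(revoke_directive → ¬notify_dossier); with O(revoke_directive) we get O(¬notify_dossier).
Premise 3, O(¬seal_envelope → notify_dossier), contraposes to O(¬notify_dossier → seal_envelope); with O(¬notify_dossier) we get O(seal_envelope).
Premise 9 is O(issue_refund → ¬seal_envelope); contrapositively O(seal_envelope → ¬issue_refund). Since O(seal_envelope) holds, K gives O(¬issue_refund).
With premise 11, O(¬issue_refund → void_entry), the K-axiom yields O(void_entry).
Premises 1, 4, 6, 8 do not contribute to this derivation.
Hence void_entry is obligatory.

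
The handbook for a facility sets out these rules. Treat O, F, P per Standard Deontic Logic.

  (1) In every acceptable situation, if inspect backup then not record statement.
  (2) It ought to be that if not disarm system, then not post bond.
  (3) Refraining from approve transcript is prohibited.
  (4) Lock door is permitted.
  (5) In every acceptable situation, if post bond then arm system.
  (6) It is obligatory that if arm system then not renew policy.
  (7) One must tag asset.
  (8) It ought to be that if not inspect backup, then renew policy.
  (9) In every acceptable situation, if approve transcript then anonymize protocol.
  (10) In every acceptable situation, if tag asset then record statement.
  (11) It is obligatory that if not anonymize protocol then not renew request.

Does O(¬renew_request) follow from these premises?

Premise 11 is O(¬anonymize_protocol → ¬renew_request), but O(¬anonymize_protocol) is not derivable from the premises, so it does not yield O(¬renew_request).
No other premise forces O(¬renew_request). An ideal world satisfying every premise can still have ¬renew_request false, so O(¬renew_request) is not derivable.

No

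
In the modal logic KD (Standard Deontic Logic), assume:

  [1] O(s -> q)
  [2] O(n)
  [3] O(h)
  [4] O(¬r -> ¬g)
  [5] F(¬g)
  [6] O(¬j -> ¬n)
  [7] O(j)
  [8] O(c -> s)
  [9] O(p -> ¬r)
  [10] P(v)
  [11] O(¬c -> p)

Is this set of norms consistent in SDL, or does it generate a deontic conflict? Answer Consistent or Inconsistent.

Consistent

Premise 6 is O(¬j -> ¬n), but O(¬j) is not derivable from the premises, so it does not yield O(¬n).
So O(¬n) is not derivable, and the apparent clash with O(n) does not arise.
A world satisfying every obligation exists (e.g. c=true, g=true, h=true, j=true, n=true, p=false, q=true, r=true, s=true, v=false); no atom is both obligatory and forbidden, so the set is consistent.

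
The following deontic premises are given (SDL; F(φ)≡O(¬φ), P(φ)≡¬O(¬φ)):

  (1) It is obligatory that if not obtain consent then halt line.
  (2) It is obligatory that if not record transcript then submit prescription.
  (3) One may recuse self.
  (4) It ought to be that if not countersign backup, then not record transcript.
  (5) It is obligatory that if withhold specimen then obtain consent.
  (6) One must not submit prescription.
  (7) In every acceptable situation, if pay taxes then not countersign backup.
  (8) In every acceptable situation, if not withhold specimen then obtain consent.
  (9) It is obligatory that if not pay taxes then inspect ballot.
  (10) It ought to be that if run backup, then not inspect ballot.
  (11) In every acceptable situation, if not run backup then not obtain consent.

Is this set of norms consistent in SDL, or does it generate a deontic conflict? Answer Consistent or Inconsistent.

By case analysis on ¬withhold_specimen: premise 8 gives O(¬withhold_specimen → obtain_consent) and premise 5 gives O(withhold_specimen → obtain_consent), so O(obtain_consent) either way.
Premise 11, O(¬run_backup → ¬obtain_consent), contraposes to O(obtain_consent → run_backup); with O(obtain_consent) we get O(run_backup).
From O(run_backup) and premise 10, O(run_backup → ¬inspect_ballot), we obtain O(¬inspect_ballot).
Premise 9 is O(¬pay_taxes → inspect_ballot); contrapositively O(¬inspect_ballot → pay_taxes). Since O(¬inspect_ballot) holds, K gives O(pay_taxes).
With premise 7, O(pay_taxes → ¬countersign_backup), the K-axiom yields O(¬countersign_backup).
Applying K to premise 4 (O(¬countersign_backup → ¬record_transcript)) and O(¬countersign_backup) yields O(¬record_transcript).
With premise 2, O(¬record_transcript → submit_prescription), the K-axiom yields O(submit_prescription).
Yet premise 6 is F(submit_prescription), i.e. O(¬submit_prescription).
We now have both O(submit_prescription) and O(¬submit_prescription) — submit_prescription is simultaneously obligatory and forbidden, violating the D-axiom.

Inconsistent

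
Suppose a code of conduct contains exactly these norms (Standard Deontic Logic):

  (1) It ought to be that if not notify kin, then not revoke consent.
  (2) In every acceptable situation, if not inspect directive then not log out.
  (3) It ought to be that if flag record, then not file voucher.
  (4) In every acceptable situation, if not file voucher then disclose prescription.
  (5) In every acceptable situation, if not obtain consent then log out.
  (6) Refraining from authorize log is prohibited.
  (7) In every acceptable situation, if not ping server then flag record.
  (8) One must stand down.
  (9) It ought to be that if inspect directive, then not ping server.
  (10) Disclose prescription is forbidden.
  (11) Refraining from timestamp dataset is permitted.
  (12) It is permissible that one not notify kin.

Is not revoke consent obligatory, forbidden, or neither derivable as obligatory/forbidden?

Neither

Premise 1 is O(¬notify_kin → ¬revoke_consent), but O(¬notify_kin) is not derivable from the premises (the permission P(¬notify_kin) asserts only ¬O(notify_kin), not O(¬notify_kin)), so it does not yield O(¬revoke_consent).
No premise or chain of K-axiom applications forces O(¬revoke_consent), and none forces O(revoke_consent). So ¬revoke_consent is neither obligatory nor forbidden under these norms.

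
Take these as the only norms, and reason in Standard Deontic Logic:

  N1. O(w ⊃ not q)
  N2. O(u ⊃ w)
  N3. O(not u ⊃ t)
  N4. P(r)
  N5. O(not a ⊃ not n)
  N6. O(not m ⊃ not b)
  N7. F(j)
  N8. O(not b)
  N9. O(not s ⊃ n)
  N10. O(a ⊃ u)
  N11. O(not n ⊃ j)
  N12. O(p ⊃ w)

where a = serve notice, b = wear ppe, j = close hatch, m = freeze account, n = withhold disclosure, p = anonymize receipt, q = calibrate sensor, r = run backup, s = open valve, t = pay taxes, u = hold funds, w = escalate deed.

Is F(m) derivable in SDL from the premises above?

No

Premise 6 is O(not m ⊃ not b); even if O(not b) held, inferring O(not m) would be affirming the consequent — invalid.
No other premise forces O(not m). An ideal world satisfying every premise can still have m true, so F(m) is not derivable.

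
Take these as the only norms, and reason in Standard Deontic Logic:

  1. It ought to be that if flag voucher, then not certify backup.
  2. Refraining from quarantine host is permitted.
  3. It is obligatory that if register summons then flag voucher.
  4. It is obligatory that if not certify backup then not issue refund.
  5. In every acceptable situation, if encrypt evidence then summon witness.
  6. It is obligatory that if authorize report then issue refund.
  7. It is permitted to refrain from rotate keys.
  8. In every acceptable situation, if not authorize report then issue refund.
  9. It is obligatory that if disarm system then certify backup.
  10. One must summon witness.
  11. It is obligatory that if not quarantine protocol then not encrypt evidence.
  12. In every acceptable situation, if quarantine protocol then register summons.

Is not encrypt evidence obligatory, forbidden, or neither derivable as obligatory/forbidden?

By case analysis on ¬authorize_report: premise 8 gives O(¬authorize_report → issue_refund) and premise 6 gives O(authorize_report → issue_refund), so O(issue_refund) either way.
The contrapositive of premise 4 (O(¬certify_backup → ¬issue_refund)) is O(issue_refund → certify_backup), and O(issue_refund) is already established, so O(certify_backup).
The contrapositive of premise 1 (O(flag_voucher → ¬certify_backup)) is O(certify_backup → ¬flag_voucher), and O(certify_backup) is already established, so O(¬flag_voucher).
The contrapositive of premise 3 (O(register_summons → flag_voucher)) is O(¬flag_voucher → ¬register_summons), and O(¬flag_voucher) is already established, so O(¬register_summons).
The contrapositive of premise 12 (O(quarantine_protocol → register_summons)) is O(¬register_summons → ¬quarantine_protocol), and O(¬register_summons) is already established, so O(¬quarantine_protocol).
With premise 11, O(¬quarantine_protocol → ¬encrypt_evidence), the K-axiom yields O(¬encrypt_evidence).
Premises 2, 5, 7, 9, 10 do not contribute to this derivation.
Hence ¬encrypt_evidence is obligatory.

Obligatory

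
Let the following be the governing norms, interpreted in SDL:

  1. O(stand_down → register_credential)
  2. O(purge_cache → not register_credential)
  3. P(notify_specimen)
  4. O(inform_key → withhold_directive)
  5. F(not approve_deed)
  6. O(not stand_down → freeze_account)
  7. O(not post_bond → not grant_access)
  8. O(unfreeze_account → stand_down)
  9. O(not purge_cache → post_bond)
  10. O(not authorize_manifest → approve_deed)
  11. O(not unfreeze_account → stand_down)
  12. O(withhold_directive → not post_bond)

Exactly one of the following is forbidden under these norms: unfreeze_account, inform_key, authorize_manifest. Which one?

inform_key

Premises 11 and 8 cover both cases: O(not unfreeze_account → stand_down) and O(unfreeze_account → stand_down). Since not unfreeze_account ∨ unfreeze_account is a tautology, O(stand_down) follows.
From O(stand_down) and premise 1, O(stand_down → register_credential), we obtain O(register_credential).
Premise 2 is O(purge_cache → not register_credential); contrapositively O(register_credential → not purge_cache). Since O(register_credential) holds, K gives O(not purge_cache).
From O(not purge_cache) and premise 9, O(not purge_cache → post_bond), we obtain O(post_bond).
Premise 12 is O(withhold_directive → not post_bond); contrapositively O(post_bond → not withhold_directive). Since O(post_bond) holds, K gives O(not withhold_directive).
Premise 4, O(inform_key → withhold_directive), contraposes to O(not withhold_directive → not inform_key); with O(not withhold_directive) we get O(not inform_key).
So O(not inform_key) holds, i.e. inform_key is forbidden. None of the other listed options is forbidden under the premises.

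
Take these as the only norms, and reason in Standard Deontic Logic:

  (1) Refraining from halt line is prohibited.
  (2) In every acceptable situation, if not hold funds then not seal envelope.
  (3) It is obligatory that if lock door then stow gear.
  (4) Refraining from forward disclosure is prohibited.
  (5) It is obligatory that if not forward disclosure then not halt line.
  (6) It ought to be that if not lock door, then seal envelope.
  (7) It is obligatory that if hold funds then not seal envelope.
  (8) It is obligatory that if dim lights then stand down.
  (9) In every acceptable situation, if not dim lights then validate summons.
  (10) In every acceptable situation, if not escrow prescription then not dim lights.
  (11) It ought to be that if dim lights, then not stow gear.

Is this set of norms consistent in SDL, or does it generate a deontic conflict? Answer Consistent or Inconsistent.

Consistent

Premise 5 is O(¬forward_disclosure → ¬halt_line), but O(¬forward_disclosure) is not derivable from the premises, so it does not yield O(¬halt_line).
So O(¬halt_line) is not derivable, and the apparent clash with O(halt_line) does not arise.
A world satisfying every obligation exists (e.g. dim_lights=false, escrow_prescription=false, forward_disclosure=true, halt_line=true, hold_funds=false, lock_door=true, seal_envelope=false, stand_down=false, stow_gear=true, validate_summons=true); no atom is both obligatory and forbidden, so the set is consistent.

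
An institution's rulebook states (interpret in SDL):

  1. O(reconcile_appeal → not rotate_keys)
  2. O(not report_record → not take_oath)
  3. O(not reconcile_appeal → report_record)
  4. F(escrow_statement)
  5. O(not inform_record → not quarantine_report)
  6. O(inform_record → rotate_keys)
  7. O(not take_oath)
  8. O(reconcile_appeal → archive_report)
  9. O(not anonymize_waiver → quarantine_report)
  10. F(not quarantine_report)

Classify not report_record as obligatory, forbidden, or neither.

Forbidden

Premise 10, F(not quarantine_report), is equivalent to O(quarantine_report).
The contrapositive of premise 5 (O(not inform_record → not quarantine_report)) is O(quarantine_report → inform_record), and O(quarantine_report) is already established, so O(inform_record).
From O(inform_record) and premise 6, O(inform_record → rotate_keys), we obtain O(rotate_keys).
Premise 1 is O(reconcile_appeal → not rotate_keys); contrapositively O(rotate_keys → not reconcile_appeal). Since O(rotate_keys) holds, K gives O(not reconcile_appeal).
Premise 3 is O(not reconcile_appeal → report_record); since O(not reconcile_appeal), deontic closure gives O(report_record).
Premises 2, 4, 7, 8, 9 do not contribute to this derivation.
Thus O(report_record), which is F(not report_record): not report_record is forbidden.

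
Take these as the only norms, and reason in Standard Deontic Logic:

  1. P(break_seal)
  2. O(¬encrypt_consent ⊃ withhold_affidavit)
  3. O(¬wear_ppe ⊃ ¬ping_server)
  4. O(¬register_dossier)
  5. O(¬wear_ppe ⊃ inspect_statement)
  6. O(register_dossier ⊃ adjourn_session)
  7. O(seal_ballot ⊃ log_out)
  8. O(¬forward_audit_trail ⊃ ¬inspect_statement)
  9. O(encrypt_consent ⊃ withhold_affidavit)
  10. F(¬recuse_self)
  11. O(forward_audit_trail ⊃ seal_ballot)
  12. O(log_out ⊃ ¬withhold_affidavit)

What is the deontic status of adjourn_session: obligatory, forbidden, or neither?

Premise 6 is O(register_dossier ⊃ adjourn_session), but O(register_dossier) is not derivable from the premises, so it does not yield O(adjourn_session).
No premise or chain of K-axiom applications forces O(adjourn_session), and none forces O(¬adjourn_session). So adjourn_session is neither obligatory nor forbidden under these norms.

Neither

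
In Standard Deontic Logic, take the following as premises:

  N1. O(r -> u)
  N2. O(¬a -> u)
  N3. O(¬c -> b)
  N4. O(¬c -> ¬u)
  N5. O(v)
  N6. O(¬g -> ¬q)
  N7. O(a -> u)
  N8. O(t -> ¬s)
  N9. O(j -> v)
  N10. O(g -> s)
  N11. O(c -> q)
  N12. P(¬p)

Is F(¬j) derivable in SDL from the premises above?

No

Premise 9 is O(j -> v); even if O(v) held, inferring O(j) would be affirming the consequent — invalid.
No other premise forces O(j). An ideal world satisfying every premise can still have ¬j true, so F(¬j) is not derivable.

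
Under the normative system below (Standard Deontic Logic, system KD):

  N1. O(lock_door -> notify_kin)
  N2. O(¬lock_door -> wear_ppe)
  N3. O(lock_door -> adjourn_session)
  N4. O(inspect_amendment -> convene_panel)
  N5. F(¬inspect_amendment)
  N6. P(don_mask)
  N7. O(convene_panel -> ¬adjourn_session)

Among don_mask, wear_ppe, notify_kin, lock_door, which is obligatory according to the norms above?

F(¬inspect_amendment) at premise 5 means O(inspect_amendment).
With premise 4, O(inspect_amendment -> convene_panel), the K-axiom yields O(convene_panel).
Premise 7 is O(convene_panel -> ¬adjourn_session); since O(convene_panel), deontic closure gives O(¬adjourn_session).
The contrapositive of premise 3 (O(lock_door -> adjourn_session)) is O(¬adjourn_session -> ¬lock_door), and O(¬adjourn_session) is already established, so O(¬lock_door).
Applying K to premise 2 (O(¬lock_door -> wear_ppe)) and O(¬lock_door) yields O(wear_ppe).
So O(wear_ppe) holds — wear_ppe is obligatory. None of the other listed options is made obligatory by any chain of premises.

wear_ppe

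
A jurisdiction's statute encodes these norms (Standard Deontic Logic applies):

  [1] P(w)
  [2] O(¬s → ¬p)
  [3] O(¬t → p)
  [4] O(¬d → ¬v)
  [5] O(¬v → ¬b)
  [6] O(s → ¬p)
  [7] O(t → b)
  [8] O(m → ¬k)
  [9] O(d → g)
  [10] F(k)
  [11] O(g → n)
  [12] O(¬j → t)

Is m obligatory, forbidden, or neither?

Neither

Premise 8 is O(m → ¬k); even if O(¬k) held, inferring O(m) would be affirming the consequent — invalid.
No premise or chain of K-axiom applications forces O(m), and none forces O(¬m). So m is neither obligatory nor forbidden under these norms.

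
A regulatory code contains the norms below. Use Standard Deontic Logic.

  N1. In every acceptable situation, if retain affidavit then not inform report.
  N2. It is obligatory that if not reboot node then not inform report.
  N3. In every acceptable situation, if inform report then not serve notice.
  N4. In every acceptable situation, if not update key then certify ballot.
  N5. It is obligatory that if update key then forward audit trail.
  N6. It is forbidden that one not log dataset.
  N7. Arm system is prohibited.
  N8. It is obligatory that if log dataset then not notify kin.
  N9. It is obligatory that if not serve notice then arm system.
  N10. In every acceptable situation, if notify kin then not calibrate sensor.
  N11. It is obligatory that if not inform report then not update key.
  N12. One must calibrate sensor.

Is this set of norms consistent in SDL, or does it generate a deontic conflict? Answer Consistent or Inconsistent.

Premise 10 is O(notify_kin → ¬calibrate_sensor), but O(notify_kin) is not derivable from the premises, so it does not yield O(¬calibrate_sensor).
So O(¬calibrate_sensor) is not derivable, and the apparent clash with O(calibrate_sensor) does not arise.
A world satisfying every obligation exists (e.g. arm_system=false, calibrate_sensor=true, certify_ballot=true, forward_audit_trail=false, inform_report=false, log_dataset=true, notify_kin=false, reboot_node=false, retain_affidavit=false, serve_notice=true, update_key=false); no atom is both obligatory and forbidden, so the set is consistent.

Consistent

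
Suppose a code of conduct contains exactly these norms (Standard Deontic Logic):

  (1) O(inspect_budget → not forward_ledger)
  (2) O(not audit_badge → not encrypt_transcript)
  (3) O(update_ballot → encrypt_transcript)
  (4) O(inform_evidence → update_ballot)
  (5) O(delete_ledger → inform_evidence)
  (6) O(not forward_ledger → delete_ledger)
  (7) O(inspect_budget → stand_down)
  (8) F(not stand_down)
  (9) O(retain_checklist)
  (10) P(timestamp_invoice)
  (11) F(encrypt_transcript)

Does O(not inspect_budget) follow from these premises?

F(encrypt_transcript) at premise 11 means O(not encrypt_transcript).
The contrapositive of premise 3 (O(update_ballot → encrypt_transcript)) is O(not encrypt_transcript → not update_ballot), and O(not encrypt_transcript) is already established, so O(not update_ballot).
Premise 4, O(inform_evidence → update_ballot), contraposes to O(not update_ballot → not inform_evidence); with O(not update_ballot) we get O(not inform_evidence).
Premise 5 is O(delete_ledger → inform_evidence); contrapositively O(not inform_evidence → not delete_ledger). Since O(not inform_evidence) holds, K gives O(not delete_ledger).
Premise 6 is O(not forward_ledger → delete_ledger); contrapositively O(not delete_ledger → forward_ledger). Since O(not delete_ledger) holds, K gives O(forward_ledger).
The contrapositive of premise 1 (O(inspect_budget → not forward_ledger)) is O(forward_ledger → not inspect_budget), and O(forward_ledger) is already established, so O(not inspect_budget).
Premises 2, 7, 8, 9, 10 do not contribute to this derivation.
So O(not inspect_budget) follows.

Yes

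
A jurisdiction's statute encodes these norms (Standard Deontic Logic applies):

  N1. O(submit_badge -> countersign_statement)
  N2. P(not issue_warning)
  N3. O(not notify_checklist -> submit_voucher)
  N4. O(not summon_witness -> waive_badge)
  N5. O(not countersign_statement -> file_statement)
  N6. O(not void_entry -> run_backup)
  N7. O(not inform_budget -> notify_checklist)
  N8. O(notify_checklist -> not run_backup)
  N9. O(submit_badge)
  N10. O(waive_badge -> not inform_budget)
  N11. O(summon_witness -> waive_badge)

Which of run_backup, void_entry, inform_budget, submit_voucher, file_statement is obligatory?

void_entry

By case analysis on summon_witness: premise 11 gives O(summon_witness -> waive_badge) and premise 4 gives O(not summon_witness -> waive_badge), so O(waive_badge) either way.
Premise 10 is O(waive_badge -> not inform_budget); since O(waive_badge), deontic closure gives O(not inform_budget).
Applying K to premise 7 (O(not inform_budget -> notify_checklist)) and O(not inform_budget) yields O(notify_checklist).
From O(notify_checklist) and premise 8, O(notify_checklist -> not run_backup), we obtain O(not run_backup).
Premise 6 is O(not void_entry -> run_backup); contrapositively O(not run_backup -> void_entry). Since O(not run_backup) holds, K gives O(void_entry).
So O(void_entry) holds — void_entry is obligatory. None of the other listed options is made obligatory by any chain of premises.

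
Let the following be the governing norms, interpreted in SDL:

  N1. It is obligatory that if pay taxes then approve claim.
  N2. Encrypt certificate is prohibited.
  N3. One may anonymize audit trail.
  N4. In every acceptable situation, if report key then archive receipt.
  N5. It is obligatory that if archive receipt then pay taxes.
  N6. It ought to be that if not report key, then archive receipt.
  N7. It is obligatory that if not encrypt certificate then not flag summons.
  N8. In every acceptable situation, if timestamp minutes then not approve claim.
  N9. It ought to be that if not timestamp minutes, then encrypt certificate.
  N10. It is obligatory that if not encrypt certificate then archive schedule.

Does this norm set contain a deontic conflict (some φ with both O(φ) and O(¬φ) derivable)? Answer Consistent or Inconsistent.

Inconsistent

By case analysis on report_key: premise 4 gives O(report_key → archive_receipt) and premise 6 gives O(¬report_key → archive_receipt), so O(archive_receipt) either way.
Applying K to premise 5 (O(archive_receipt → pay_taxes)) and O(archive_receipt) yields O(pay_taxes).
Applying K to premise 1 (O(pay_taxes → approve_claim)) and O(pay_taxes) yields O(approve_claim).
The contrapositive of premise 8 (O(timestamp_minutes → ¬approve_claim)) is O(approve_claim → ¬timestamp_minutes), and O(approve_claim) is already established, so O(¬timestamp_minutes).
From O(¬timestamp_minutes) and premise 9, O(¬timestamp_minutes → encrypt_certificate), we obtain O(encrypt_certificate).
However, F(encrypt_certificate) at premise 2 amounts to O(¬encrypt_certificate).
We now have both O(encrypt_certificate) and O(¬encrypt_certificate) — encrypt_certificate is simultaneously obligatory and forbidden, violating the D-axiom.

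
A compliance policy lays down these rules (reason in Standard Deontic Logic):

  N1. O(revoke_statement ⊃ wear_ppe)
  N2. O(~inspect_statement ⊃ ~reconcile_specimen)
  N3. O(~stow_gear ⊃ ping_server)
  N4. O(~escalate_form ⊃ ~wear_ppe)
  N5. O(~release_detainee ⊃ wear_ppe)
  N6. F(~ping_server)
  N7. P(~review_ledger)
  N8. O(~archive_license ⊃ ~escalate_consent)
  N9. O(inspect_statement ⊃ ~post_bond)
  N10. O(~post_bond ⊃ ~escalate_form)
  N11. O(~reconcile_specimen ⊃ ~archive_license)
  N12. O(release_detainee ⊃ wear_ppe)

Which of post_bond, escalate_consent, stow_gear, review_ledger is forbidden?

Premises 12 and 5 are O(release_detainee ⊃ wear_ppe) and O(~release_detainee ⊃ wear_ppe); every ideal world satisfies release_detainee or ~release_detainee, so in either case wear_ppe holds — hence O(wear_ppe).
The contrapositive of premise 4 (O(~escalate_form ⊃ ~wear_ppe)) is O(wear_ppe ⊃ escalate_form), and O(wear_ppe) is already established, so O(escalate_form).
Premise 10 is O(~post_bond ⊃ ~escalate_form); contrapositively O(escalate_form ⊃ post_bond). Since O(escalate_form) holds, K gives O(post_bond).
The contrapositive of premise 9 (O(inspect_statement ⊃ ~post_bond)) is O(post_bond ⊃ ~inspect_statement), and O(post_bond) is already established, so O(~inspect_statement).
From O(~inspect_statement) and premise 2, O(~inspect_statement ⊃ ~reconcile_specimen), we obtain O(~reconcile_specimen).
Premise 11 is O(~reconcile_specimen ⊃ ~archive_license); since O(~reconcile_specimen), deontic closure gives O(~archive_license).
With premise 8, O(~archive_license ⊃ ~escalate_consent), the K-axiom yields O(~escalate_consent).
So O(~escalate_consent) holds, i.e. escalate_consent is forbidden. None of the other listed options is forbidden under the premises.

escalate_consent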